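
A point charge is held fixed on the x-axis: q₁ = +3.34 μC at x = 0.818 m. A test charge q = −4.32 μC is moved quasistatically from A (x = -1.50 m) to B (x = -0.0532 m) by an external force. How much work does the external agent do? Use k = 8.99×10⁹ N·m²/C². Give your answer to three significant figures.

For quasistatic motion the external work equals the change in potential energy: W_ext = qΔV = q(V_B − V_A).
At A: distance to the source charge is 2.32 m; V_A = kq₁/r = 1.30×10⁴ V.
At B: distance to the source charge is 0.871 m; V_B = kq₁/r = 3.45×10⁴ V.
ΔV = V_B − V_A = 2.15×10⁴ V.
W_ext = qΔV = (-4.32×10⁻⁶ C)(2.15×10⁴ V) = -0.0929 J.

-0.0929 J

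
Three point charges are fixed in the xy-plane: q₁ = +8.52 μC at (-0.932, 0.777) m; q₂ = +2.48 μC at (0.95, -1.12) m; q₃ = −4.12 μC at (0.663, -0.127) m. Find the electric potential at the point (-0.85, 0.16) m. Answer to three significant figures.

The total potential is the scalar sum of each charge's contribution, V = Σ kqᵢ/rᵢ.
Distances from the field point to each charge: r₁ = 0.622 m, r₂ = 2.21 m, r₃ = 1.54 m.
V = k[(8.52×10⁻⁶)/(0.622) + (2.48×10⁻⁶)/(2.21) + (-4.12×10⁻⁶)/(1.54)] = 1.09×10⁵ V.

1.09×10⁵ V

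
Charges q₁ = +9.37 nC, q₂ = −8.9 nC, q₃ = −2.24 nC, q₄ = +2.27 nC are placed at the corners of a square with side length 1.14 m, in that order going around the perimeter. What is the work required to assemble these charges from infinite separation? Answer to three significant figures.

-6.02×10⁻⁷ J

The work to assemble the configuration equals its total potential energy, U = Σ kqᵢqⱼ/rᵢⱼ over all pairs.
The four side pairs have separation 1.14 m and the two diagonal pairs 1.61 m.
Summing all 6 pair terms gives U = -6.02×10⁻⁷ J.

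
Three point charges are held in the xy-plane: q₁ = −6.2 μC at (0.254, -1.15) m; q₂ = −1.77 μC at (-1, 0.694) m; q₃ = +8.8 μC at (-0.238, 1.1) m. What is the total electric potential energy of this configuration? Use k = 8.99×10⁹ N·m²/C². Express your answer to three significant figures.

-0.331 J

The assembly work is the sum of pairwise potential energies, U = Σ_{i<j} kqᵢqⱼ/rᵢⱼ.
Pair separations: r₁₂ = 2.23 m, r₁₃ = 2.30 m, r₂₃ = 0.863 m.
U = (0.0442) + (-0.213) + (-0.162) = -0.331 J.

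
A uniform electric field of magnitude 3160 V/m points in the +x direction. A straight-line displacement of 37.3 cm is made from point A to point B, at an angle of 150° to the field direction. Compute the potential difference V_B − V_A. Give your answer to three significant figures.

1020 V

Only the component of displacement along E changes the potential: ΔV = −E·d·cosθ.
ΔV = −(3160 V/m)(0.373 m)cos150° = 1020 V.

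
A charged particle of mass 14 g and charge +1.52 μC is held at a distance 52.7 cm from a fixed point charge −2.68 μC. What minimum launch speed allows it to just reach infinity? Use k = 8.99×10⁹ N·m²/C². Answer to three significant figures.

3.15 m/s

To just escape, total mechanical energy must reach zero at infinity: ½mv²_min + U = 0, so ½mv²_min = −U = |kQq|/r.
|U| = |kQq|/r = (8.99×10⁹ N·m²/C²)(2.68×10⁻⁶)(1.52×10⁻⁶)/(0.527) = 0.0695 J.
v_min = √(2|U|/m) = √(2·0.0695/0.0140) = 3.15 m/s.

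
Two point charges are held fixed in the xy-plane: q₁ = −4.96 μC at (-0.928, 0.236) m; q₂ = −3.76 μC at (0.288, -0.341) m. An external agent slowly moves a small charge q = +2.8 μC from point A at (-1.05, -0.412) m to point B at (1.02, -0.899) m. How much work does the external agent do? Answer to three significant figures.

For quasistatic motion the external work equals the change in potential energy: W_ext = qΔV = q(V_B − V_A).
At A: distances to the source charges are 0.659 m, 1.34 m; V_A = Σ kqᵢ/rᵢ = -9.29×10⁴ V.
At B: distances to the source charges are 2.25 m, 0.920 m; V_B = Σ kqᵢ/rᵢ = -5.65×10⁴ V.
ΔV = V_B − V_A = 3.63×10⁴ V.
W_ext = qΔV = (2.80×10⁻⁶ C)(3.63×10⁴ V) = 0.102 J.

0.102 J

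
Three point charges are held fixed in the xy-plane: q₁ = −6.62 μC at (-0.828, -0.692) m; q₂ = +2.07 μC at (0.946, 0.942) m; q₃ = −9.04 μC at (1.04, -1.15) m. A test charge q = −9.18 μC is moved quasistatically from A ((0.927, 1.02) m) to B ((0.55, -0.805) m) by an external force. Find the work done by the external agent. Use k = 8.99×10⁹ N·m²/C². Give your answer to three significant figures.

For quasistatic motion the external work equals the change in potential energy: W_ext = qΔV = q(V_B − V_A).
At A: distances to the source charges are 2.45 m, 0.0803 m, 2.17 m; V_A = Σ kqᵢ/rᵢ = 1.70×10⁵ V.
At B: distances to the source charges are 1.38 m, 1.79 m, 0.599 m; V_B = Σ kqᵢ/rᵢ = -1.68×10⁵ V.
ΔV = V_B − V_A = -3.38×10⁵ V.
W_ext = qΔV = (-9.18×10⁻⁶ C)(-3.38×10⁵ V) = 3.11 J.

3.11 J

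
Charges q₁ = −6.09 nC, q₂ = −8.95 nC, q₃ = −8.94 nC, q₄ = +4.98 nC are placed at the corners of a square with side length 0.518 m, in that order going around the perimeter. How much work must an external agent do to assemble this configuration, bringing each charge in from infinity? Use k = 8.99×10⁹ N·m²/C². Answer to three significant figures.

The assembly work is the sum of pairwise potential energies, U = Σ_{i<j} kqᵢqⱼ/rᵢⱼ.
The four side pairs have separation 0.518 m and the two diagonal pairs 0.733 m.
Summing all 6 pair terms gives U = 1.16×10⁻⁶ J.

1.16×10⁻⁶ J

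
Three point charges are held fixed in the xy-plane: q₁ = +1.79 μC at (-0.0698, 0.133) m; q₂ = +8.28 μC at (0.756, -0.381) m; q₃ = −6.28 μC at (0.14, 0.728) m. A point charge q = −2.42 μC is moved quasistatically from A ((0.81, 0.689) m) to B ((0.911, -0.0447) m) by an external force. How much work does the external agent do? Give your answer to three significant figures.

For quasistatic motion the external work equals the change in potential energy: W_ext = qΔV = q(V_B − V_A).
At A: distances to the source charges are 1.04 m, 1.07 m, 0.671 m; V_A = Σ kqᵢ/rᵢ = 819 V.
At B: distances to the source charges are 0.997 m, 0.370 m, 1.09 m; V_B = Σ kqᵢ/rᵢ = 1.65×10⁵ V.
ΔV = V_B − V_A = 1.65×10⁵ V.
W_ext = qΔV = (-2.42×10⁻⁶ C)(1.65×10⁵ V) = -0.398 J.

-0.398 J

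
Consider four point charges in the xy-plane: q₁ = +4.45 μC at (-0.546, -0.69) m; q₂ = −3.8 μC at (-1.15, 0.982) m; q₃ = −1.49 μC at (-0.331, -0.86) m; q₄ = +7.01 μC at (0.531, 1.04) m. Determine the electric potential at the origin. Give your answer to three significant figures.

6.23×10⁴ V

The total potential is the scalar sum of each charge's contribution, V = Σ kqᵢ/rᵢ.
Distances from the field point to each charge: r₁ = 0.880 m, r₂ = 1.51 m, r₃ = 0.921 m, r₄ = 1.17 m.
V = k[(4.45×10⁻⁶)/(0.880) + (-3.80×10⁻⁶)/(1.51) + (-1.49×10⁻⁶)/(0.921) + (7.01×10⁻⁶)/(1.17)] = 6.23×10⁴ V.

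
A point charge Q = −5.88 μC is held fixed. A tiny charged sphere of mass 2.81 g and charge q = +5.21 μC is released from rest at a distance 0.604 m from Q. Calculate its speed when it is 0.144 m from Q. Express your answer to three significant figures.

Only the electrostatic force acts, so mechanical energy is conserved: ½mv² = U₁ − U₂ = kQq(1/r₁ − 1/r₂).
U₁ − U₂ = (8.99×10⁹ N·m²/C²)(-5.88×10⁻⁶ C)(5.21×10⁻⁶ C)(1/0.604 − 1/0.144) = 1.46 J.
v = √(2·1.46/2.81×10⁻³) = 32.2 m/s.

32.2 m/s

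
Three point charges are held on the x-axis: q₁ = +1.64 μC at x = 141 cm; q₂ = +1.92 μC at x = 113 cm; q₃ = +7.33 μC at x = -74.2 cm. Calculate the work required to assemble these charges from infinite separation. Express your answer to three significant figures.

0.219 J

The assembly work is the sum of pairwise potential energies, U = Σ_{i<j} kqᵢqⱼ/rᵢⱼ.
Pair separations: r₁₂ = 0.280 m, r₁₃ = 2.15 m, r₂₃ = 1.87 m.
U = (0.101) + (0.0502) + (0.0676) = 0.219 J.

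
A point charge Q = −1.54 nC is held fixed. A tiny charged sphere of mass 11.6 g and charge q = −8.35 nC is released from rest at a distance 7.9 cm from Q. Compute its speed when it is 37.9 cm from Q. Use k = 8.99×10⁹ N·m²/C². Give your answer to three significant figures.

0.0141 m/s

Only the electrostatic force acts, so mechanical energy is conserved: ½mv² = U₁ − U₂ = kQq(1/r₁ − 1/r₂).
U₁ − U₂ = (8.99×10⁹ N·m²/C²)(-1.54×10⁻⁹ C)(-8.35×10⁻⁹ C)(1/0.0790 − 1/0.379) = 1.16×10⁻⁶ J.
v = √(2·1.16×10⁻⁶/0.0116) = 0.0141 m/s.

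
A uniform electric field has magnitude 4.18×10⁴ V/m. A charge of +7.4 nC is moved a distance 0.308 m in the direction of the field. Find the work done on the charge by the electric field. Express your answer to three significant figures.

9.53×10⁻⁵ J

The potential change for a displacement 0.308 m in the direction of the field is ΔV = −Ed = -1.29×10⁴ V.
W_field = −qΔV = 9.53×10⁻⁵ J.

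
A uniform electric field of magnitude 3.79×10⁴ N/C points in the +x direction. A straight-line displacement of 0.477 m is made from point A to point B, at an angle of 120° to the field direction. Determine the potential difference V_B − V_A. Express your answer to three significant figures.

Only the component of displacement along E changes the potential: ΔV = −E·d·cosθ.
ΔV = −(3.79×10⁴ V/m)(0.477 m)cos120° = 9040 V.

9040 V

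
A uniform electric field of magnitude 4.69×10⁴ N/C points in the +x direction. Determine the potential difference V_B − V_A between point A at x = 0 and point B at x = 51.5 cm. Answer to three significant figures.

-2.42×10⁴ V

In a uniform field, potential decreases in the direction of E: V_B − V_A = −E·Δx.
V_B − V_A = −(4.69×10⁴ V/m)(0.515 m) = -2.42×10⁴ V.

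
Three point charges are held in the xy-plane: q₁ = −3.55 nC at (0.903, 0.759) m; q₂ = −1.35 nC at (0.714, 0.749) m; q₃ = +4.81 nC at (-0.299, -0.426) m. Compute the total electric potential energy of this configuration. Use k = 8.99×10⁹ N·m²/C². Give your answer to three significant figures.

The work to assemble the configuration equals its total potential energy, U = Σ kqᵢqⱼ/rᵢⱼ over all pairs.
Pair separations: r₁₂ = 0.189 m, r₁₃ = 1.69 m, r₂₃ = 1.55 m.
U = (2.28×10⁻⁷) + (-9.09×10⁻⁸) + (-3.76×10⁻⁸) = 9.91×10⁻⁸ J.

9.91×10⁻⁸ J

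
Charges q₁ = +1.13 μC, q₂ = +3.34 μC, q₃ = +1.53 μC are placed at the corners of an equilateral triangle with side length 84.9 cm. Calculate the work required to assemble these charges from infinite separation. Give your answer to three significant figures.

The assembly work is the sum of pairwise potential energies, U = Σ_{i<j} kqᵢqⱼ/rᵢⱼ.
All three pair separations equal the side length, 0.849 m.
U = (0.0400) + (0.0183) + (0.0541) = 0.112 J.

0.112 J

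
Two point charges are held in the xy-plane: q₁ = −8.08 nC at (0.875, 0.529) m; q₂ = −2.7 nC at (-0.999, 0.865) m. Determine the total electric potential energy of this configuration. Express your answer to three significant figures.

The assembly work is the sum of pairwise potential energies, U = Σ_{i<j} kqᵢqⱼ/rᵢⱼ.
Pair separations: r₁₂ = 1.90 m.
U = (1.03×10⁻⁷) = 1.03×10⁻⁷ J.

1.03×10⁻⁷ J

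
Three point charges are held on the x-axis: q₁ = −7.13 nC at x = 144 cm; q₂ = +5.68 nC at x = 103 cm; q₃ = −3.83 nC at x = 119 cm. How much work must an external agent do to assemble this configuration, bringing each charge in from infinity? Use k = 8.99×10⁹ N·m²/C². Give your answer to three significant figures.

-1.13×10⁻⁶ J

The work to assemble the configuration equals its total potential energy, U = Σ kqᵢqⱼ/rᵢⱼ over all pairs.
Pair separations: r₁₂ = 0.410 m, r₁₃ = 0.250 m, r₂₃ = 0.160 m.
U = (-8.88×10⁻⁷) + (9.82×10⁻⁷) + (-1.22×10⁻⁶) = -1.13×10⁻⁶ J.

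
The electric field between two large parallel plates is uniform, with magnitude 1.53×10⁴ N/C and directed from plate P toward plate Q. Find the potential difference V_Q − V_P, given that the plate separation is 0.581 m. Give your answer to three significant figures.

In a uniform field, potential decreases in the direction of E: ΔV = −E·d for a displacement d parallel to E.
Going from P to Q is a displacement of 0.581 m along the field, so V_Q − V_P = −Ed = -8890 V.

-8890 V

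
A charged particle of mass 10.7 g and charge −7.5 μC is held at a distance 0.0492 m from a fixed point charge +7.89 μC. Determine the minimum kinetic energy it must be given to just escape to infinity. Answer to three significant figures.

To just escape, total mechanical energy must reach zero at infinity: ½mv²_min + U = 0, so ½mv²_min = −U = |kQq|/r.
|U| = |kQq|/r = (8.99×10⁹ N·m²/C²)(7.89×10⁻⁶)(7.50×10⁻⁶)/(0.0492) = 10.8 J.

10.8 J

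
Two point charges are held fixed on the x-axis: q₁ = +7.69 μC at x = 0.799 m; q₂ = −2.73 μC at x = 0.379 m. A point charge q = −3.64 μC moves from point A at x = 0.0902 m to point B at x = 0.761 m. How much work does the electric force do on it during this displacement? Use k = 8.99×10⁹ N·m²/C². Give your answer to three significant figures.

6.34 J

The work done by the electric force is W_field = −ΔU = −q(V_B − V_A) = q(V_A − V_B).
At A: distances to the source charges are 0.709 m, 0.289 m; V_A = Σ kqᵢ/rᵢ = 1.26×10⁴ V.
At B: distances to the source charges are 0.0380 m, 0.382 m; V_B = Σ kqᵢ/rᵢ = 1.76×10⁶ V.
ΔV = V_B − V_A = 1.74×10⁶ V.
W_field = −qΔV = −(-3.64×10⁻⁶ C)(1.74×10⁶ V) = 6.34 J.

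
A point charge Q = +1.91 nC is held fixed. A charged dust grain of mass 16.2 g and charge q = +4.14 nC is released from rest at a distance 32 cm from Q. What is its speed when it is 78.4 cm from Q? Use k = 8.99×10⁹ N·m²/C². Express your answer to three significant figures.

4.03×10⁻³ m/s

Only the electrostatic force acts, so mechanical energy is conserved: ½mv² = U₁ − U₂ = kQq(1/r₁ − 1/r₂).
U₁ − U₂ = (8.99×10⁹ N·m²/C²)(1.91×10⁻⁹ C)(4.14×10⁻⁹ C)(1/0.320 − 1/0.784) = 1.31×10⁻⁷ J.
v = √(2·1.31×10⁻⁷/0.0162) = 4.03×10⁻³ m/s.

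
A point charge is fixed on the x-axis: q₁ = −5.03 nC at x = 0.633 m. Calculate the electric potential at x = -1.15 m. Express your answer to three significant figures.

-25.4 V

The total potential is the scalar sum of each charge's contribution, V = Σ kqᵢ/rᵢ.
V = k[(-5.03×10⁻⁹)/(1.78)] = -25.4 V.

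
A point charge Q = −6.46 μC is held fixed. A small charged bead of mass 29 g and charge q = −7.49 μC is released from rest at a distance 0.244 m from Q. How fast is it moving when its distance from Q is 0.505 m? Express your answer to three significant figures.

Only the electrostatic force acts, so mechanical energy is conserved: ½mv² = U₁ − U₂ = kQq(1/r₁ − 1/r₂).
U₁ − U₂ = (8.99×10⁹ N·m²/C²)(-6.46×10⁻⁶ C)(-7.49×10⁻⁶ C)(1/0.244 − 1/0.505) = 0.921 J.
v = √(2·0.921/0.0290) = 7.97 m/s.

7.97 m/s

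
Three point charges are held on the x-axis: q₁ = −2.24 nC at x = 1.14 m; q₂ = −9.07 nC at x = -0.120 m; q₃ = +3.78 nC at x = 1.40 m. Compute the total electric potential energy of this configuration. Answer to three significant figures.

The assembly work is the sum of pairwise potential energies, U = Σ_{i<j} kqᵢqⱼ/rᵢⱼ.
Pair separations: r₁₂ = 1.26 m, r₁₃ = 0.260 m, r₂₃ = 1.52 m.
U = (1.45×10⁻⁷) + (-2.93×10⁻⁷) + (-2.03×10⁻⁷) = -3.51×10⁻⁷ J.

-3.51×10⁻⁷ J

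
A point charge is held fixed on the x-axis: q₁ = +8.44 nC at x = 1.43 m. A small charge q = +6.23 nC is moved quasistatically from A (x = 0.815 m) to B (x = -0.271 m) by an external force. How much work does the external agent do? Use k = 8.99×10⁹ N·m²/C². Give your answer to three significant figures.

-4.91×10⁻⁷ J

For quasistatic motion the external work equals the change in potential energy: W_ext = qΔV = q(V_B − V_A).
At A: distance to the source charge is 0.615 m; V_A = kq₁/r = 123 V.
At B: distance to the source charge is 1.70 m; V_B = kq₁/r = 44.6 V.
ΔV = V_B − V_A = -78.8 V.
W_ext = qΔV = (6.23×10⁻⁹ C)(-78.8 V) = -4.91×10⁻⁷ J.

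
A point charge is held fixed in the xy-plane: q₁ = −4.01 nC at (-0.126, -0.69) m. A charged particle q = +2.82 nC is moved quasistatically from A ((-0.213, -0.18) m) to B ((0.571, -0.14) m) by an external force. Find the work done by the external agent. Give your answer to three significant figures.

8.20×10⁻⁸ J

For quasistatic motion the external work equals the change in potential energy: W_ext = qΔV = q(V_B − V_A).
At A: distance to the source charge is 0.517 m; V_A = kq₁/r = -69.7 V.
At B: distance to the source charge is 0.888 m; V_B = kq₁/r = -40.6 V.
ΔV = V_B − V_A = 29.1 V.
W_ext = qΔV = (2.82×10⁻⁹ C)(29.1 V) = 8.20×10⁻⁸ J.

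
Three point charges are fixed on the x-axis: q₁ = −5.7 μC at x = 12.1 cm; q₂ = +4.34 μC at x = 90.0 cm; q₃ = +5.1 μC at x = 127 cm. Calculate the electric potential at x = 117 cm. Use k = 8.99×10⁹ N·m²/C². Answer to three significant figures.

The total potential is the scalar sum of each charge's contribution, V = Σ kqᵢ/rᵢ.
Distances from the field point to each charge: r₁ = 1.05 m, r₂ = 0.270 m, r₃ = 0.100 m.
V = k[(-5.70×10⁻⁶)/(1.05) + (4.34×10⁻⁶)/(0.270) + (5.10×10⁻⁶)/(0.100)] = 5.54×10⁵ V.

5.54×10⁵ V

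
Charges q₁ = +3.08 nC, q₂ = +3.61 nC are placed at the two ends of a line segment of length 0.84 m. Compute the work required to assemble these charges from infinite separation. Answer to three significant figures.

1.19×10⁻⁷ J

The work to assemble the configuration equals its total potential energy, U = Σ kqᵢqⱼ/rᵢⱼ over all pairs.
The separation is r = 0.840 m.
U = (1.19×10⁻⁷) = 1.19×10⁻⁷ J.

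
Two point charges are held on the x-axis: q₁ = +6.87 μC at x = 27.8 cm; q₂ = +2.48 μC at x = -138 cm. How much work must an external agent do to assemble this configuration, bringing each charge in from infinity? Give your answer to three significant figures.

0.0924 J

The assembly work is the sum of pairwise potential energies, U = Σ_{i<j} kqᵢqⱼ/rᵢⱼ.
Pair separations: r₁₂ = 1.66 m.
U = (0.0924) = 0.0924 J.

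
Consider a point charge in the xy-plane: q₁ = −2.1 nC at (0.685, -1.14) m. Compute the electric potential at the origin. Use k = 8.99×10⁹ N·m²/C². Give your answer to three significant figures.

-14.2 V

The total potential is the scalar sum of each charge's contribution, V = Σ kqᵢ/rᵢ.
Distances from the field point to each charge: r₁ = 1.33 m.
V = k[(-2.10×10⁻⁹)/(1.33)] = -14.2 V.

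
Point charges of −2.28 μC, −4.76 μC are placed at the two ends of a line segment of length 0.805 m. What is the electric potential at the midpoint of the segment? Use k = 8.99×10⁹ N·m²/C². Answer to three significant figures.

Electric potential is a scalar, so the contributions from each charge add algebraically: V = Σ kqᵢ/rᵢ.
Each charge is 0.403 m from the midpoint.
V = k[(-2.28×10⁻⁶)/(0.403) + (-4.76×10⁻⁶)/(0.403)] = -1.57×10⁵ V.

-1.57×10⁵ V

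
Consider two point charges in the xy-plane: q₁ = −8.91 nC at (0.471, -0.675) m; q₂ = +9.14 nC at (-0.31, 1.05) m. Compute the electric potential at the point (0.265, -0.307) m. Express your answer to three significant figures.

Electric potential is a scalar, so the contributions from each charge add algebraically: V = Σ kqᵢ/rᵢ.
Distances from the field point to each charge: r₁ = 0.422 m, r₂ = 1.47 m.
V = k[(-8.91×10⁻⁹)/(0.422) + (9.14×10⁻⁹)/(1.47)] = -134 V.

-134 V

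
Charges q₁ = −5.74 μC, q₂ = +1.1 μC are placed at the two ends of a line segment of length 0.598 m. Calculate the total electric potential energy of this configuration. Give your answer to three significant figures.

-0.0949 J

The assembly work is the sum of pairwise potential energies, U = Σ_{i<j} kqᵢqⱼ/rᵢⱼ.
The separation is r = 0.598 m.
U = (-0.0949) = -0.0949 J.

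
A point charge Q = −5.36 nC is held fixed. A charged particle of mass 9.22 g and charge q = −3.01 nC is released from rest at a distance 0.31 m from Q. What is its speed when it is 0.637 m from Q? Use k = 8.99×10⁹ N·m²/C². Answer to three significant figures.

7.22×10⁻³ m/s

Only the electrostatic force acts, so mechanical energy is conserved: ½mv² = U₁ − U₂ = kQq(1/r₁ − 1/r₂).
U₁ − U₂ = (8.99×10⁹ N·m²/C²)(-5.36×10⁻⁹ C)(-3.01×10⁻⁹ C)(1/0.310 − 1/0.637) = 2.40×10⁻⁷ J.
v = √(2·2.40×10⁻⁷/9.22×10⁻³) = 7.22×10⁻³ m/s.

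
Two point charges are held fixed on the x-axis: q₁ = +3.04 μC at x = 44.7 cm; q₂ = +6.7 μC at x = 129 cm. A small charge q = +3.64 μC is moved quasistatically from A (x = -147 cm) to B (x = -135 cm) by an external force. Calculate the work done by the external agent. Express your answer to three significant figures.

7.08×10⁻³ J

For quasistatic motion the external work equals the change in potential energy: W_ext = qΔV = q(V_B − V_A).
At A: distances to the source charges are 1.92 m, 2.76 m; V_A = Σ kqᵢ/rᵢ = 3.61×10⁴ V.
At B: distances to the source charges are 1.80 m, 2.64 m; V_B = Σ kqᵢ/rᵢ = 3.80×10⁴ V.
ΔV = V_B − V_A = 1940 V.
W_ext = qΔV = (3.64×10⁻⁶ C)(1940 V) = 7.08×10⁻³ J.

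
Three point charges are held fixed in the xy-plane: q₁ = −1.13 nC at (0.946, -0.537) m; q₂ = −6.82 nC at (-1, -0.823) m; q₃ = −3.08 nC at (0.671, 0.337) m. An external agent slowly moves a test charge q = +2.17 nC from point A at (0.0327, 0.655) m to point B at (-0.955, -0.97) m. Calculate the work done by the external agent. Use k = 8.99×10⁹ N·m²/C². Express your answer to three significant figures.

For quasistatic motion the external work equals the change in potential energy: W_ext = qΔV = q(V_B − V_A).
At A: distances to the source charges are 1.50 m, 1.80 m, 0.713 m; V_A = Σ kqᵢ/rᵢ = -79.6 V.
At B: distances to the source charges are 1.95 m, 0.154 m, 2.09 m; V_B = Σ kqᵢ/rᵢ = -417 V.
ΔV = V_B − V_A = -338 V.
W_ext = qΔV = (2.17×10⁻⁹ C)(-338 V) = -7.33×10⁻⁷ J.

-7.33×10⁻⁷ J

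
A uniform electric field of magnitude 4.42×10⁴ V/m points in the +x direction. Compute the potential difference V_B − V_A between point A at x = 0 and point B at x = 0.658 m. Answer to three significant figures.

In a uniform field, potential decreases in the direction of E: V_B − V_A = −E·Δx.
V_B − V_A = −(4.42×10⁴ V/m)(0.658 m) = -2.91×10⁴ V.

-2.91×10⁴ V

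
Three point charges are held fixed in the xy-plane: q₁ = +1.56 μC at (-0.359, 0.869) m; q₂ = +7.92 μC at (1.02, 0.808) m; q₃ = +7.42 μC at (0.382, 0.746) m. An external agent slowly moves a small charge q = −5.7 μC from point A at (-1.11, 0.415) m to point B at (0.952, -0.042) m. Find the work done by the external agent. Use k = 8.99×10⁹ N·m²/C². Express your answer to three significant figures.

For quasistatic motion the external work equals the change in potential energy: W_ext = qΔV = q(V_B − V_A).
At A: distances to the source charges are 0.878 m, 2.17 m, 1.53 m; V_A = Σ kqᵢ/rᵢ = 9.25×10⁴ V.
At B: distances to the source charges are 1.60 m, 0.853 m, 0.973 m; V_B = Σ kqᵢ/rᵢ = 1.61×10⁵ V.
ΔV = V_B − V_A = 6.84×10⁴ V.
W_ext = qΔV = (-5.70×10⁻⁶ C)(6.84×10⁴ V) = -0.390 J.

-0.390 J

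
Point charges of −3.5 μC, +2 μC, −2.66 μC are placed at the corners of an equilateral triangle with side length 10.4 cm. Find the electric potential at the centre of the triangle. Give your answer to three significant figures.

-6.23×10⁵ V

Electric potential is a scalar, so the contributions from each charge add algebraically: V = Σ kqᵢ/rᵢ.
The distance from each vertex to the centroid is a/√3 = 0.0600 m.
V = k[(-3.50×10⁻⁶)/(0.0600) + (2.00×10⁻⁶)/(0.0600) + (-2.66×10⁻⁶)/(0.0600)] = -6.23×10⁵ V.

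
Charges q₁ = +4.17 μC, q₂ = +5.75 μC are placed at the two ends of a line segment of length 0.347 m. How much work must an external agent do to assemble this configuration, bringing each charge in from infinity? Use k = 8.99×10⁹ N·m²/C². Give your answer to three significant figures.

0.621 J

The assembly work is the sum of pairwise potential energies, U = Σ_{i<j} kqᵢqⱼ/rᵢⱼ.
The separation is r = 0.347 m.
U = (0.621) = 0.621 J.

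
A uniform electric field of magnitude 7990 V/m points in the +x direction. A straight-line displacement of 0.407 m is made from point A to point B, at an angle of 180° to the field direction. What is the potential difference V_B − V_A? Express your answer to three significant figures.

3250 V

Only the component of displacement along E changes the potential: ΔV = −E·d·cosθ.
ΔV = −(7990 V/m)(0.407 m)cos180° = 3250 V.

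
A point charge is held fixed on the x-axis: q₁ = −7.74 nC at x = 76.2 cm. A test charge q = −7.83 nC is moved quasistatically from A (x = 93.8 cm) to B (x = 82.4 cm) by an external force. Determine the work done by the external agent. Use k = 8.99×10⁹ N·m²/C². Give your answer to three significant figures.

For quasistatic motion the external work equals the change in potential energy: W_ext = qΔV = q(V_B − V_A).
At A: distance to the source charge is 0.176 m; V_A = kq₁/r = -395 V.
At B: distance to the source charge is 0.0620 m; V_B = kq₁/r = -1120 V.
ΔV = V_B − V_A = -727 V.
W_ext = qΔV = (-7.83×10⁻⁹ C)(-727 V) = 5.69×10⁻⁶ J.

5.69×10⁻⁶ J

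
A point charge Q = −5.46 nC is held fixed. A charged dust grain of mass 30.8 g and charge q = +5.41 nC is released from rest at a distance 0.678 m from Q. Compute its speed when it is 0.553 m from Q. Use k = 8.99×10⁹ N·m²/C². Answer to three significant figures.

Only the electrostatic force acts, so mechanical energy is conserved: ½mv² = U₁ − U₂ = kQq(1/r₁ − 1/r₂).
U₁ − U₂ = (8.99×10⁹ N·m²/C²)(-5.46×10⁻⁹ C)(5.41×10⁻⁹ C)(1/0.678 − 1/0.553) = 8.85×10⁻⁸ J.
v = √(2·8.85×10⁻⁸/0.0308) = 2.40×10⁻³ m/s.

2.40×10⁻³ m/s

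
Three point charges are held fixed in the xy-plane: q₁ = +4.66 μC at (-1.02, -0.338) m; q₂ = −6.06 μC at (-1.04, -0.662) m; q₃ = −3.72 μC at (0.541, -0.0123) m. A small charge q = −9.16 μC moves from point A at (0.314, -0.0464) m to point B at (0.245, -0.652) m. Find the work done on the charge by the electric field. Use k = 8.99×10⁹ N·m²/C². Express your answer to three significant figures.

0.860 J

The work done by the electric force is W_field = −ΔU = −q(V_B − V_A) = q(V_A − V_B).
At A: distances to the source charges are 1.37 m, 1.49 m, 0.230 m; V_A = Σ kqᵢ/rᵢ = -1.52×10⁵ V.
At B: distances to the source charges are 1.30 m, 1.29 m, 0.705 m; V_B = Σ kqᵢ/rᵢ = -5.77×10⁴ V.
ΔV = V_B − V_A = 9.39×10⁴ V.
W_field = −qΔV = −(-9.16×10⁻⁶ C)(9.39×10⁴ V) = 0.860 J.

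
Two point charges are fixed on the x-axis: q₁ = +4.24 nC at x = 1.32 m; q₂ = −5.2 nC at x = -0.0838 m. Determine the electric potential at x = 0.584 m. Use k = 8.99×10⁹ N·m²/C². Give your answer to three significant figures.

-18.2 V

The total potential is the scalar sum of each charge's contribution, V = Σ kqᵢ/rᵢ.
Distances from the field point to each charge: r₁ = 0.736 m, r₂ = 0.668 m.
V = k[(4.24×10⁻⁹)/(0.736) + (-5.20×10⁻⁹)/(0.668)] = -18.2 V.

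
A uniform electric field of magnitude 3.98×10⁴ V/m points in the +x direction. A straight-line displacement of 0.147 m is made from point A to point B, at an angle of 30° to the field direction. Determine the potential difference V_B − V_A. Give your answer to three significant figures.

-5070 V

Only the component of displacement along E changes the potential: ΔV = −E·d·cosθ.
ΔV = −(3.98×10⁴ V/m)(0.147 m)cos30° = -5070 V.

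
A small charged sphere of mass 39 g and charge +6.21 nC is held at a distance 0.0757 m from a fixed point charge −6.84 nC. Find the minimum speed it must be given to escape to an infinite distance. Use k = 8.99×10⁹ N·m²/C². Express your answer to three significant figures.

0.0161 m/s

To just escape, total mechanical energy must reach zero at infinity: ½mv²_min + U = 0, so ½mv²_min = −U = |kQq|/r.
|U| = |kQq|/r = (8.99×10⁹ N·m²/C²)(6.84×10⁻⁹)(6.21×10⁻⁹)/(0.0757) = 5.04×10⁻⁶ J.
v_min = √(2|U|/m) = √(2·5.04×10⁻⁶/0.0390) = 0.0161 m/s.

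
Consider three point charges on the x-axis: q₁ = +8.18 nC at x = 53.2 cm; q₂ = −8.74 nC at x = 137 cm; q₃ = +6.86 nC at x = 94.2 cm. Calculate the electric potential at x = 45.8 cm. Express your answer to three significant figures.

1040 V

Electric potential is a scalar, so the contributions from each charge add algebraically: V = Σ kqᵢ/rᵢ.
Distances from the field point to each charge: r₁ = 0.0740 m, r₂ = 0.912 m, r₃ = 0.484 m.
V = k[(8.18×10⁻⁹)/(0.0740) + (-8.74×10⁻⁹)/(0.912) + (6.86×10⁻⁹)/(0.484)] = 1040 V.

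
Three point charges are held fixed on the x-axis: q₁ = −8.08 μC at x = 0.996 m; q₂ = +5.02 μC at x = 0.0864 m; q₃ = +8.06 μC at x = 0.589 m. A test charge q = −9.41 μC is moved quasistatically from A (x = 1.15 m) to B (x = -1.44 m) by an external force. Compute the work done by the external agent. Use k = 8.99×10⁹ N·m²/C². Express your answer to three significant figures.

For quasistatic motion the external work equals the change in potential energy: W_ext = qΔV = q(V_B − V_A).
At A: distances to the source charges are 0.154 m, 1.06 m, 0.561 m; V_A = Σ kqᵢ/rᵢ = -3.00×10⁵ V.
At B: distances to the source charges are 2.44 m, 1.53 m, 2.03 m; V_B = Σ kqᵢ/rᵢ = 3.55×10⁴ V.
ΔV = V_B − V_A = 3.36×10⁵ V.
W_ext = qΔV = (-9.41×10⁻⁶ C)(3.36×10⁵ V) = -3.16 J.

-3.16 J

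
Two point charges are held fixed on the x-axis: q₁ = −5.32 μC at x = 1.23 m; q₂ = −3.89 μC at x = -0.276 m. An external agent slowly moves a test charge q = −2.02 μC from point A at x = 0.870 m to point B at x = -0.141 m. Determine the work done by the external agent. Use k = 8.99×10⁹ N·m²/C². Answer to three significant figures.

For quasistatic motion the external work equals the change in potential energy: W_ext = qΔV = q(V_B − V_A).
At A: distances to the source charges are 0.360 m, 1.15 m; V_A = Σ kqᵢ/rᵢ = -1.63×10⁵ V.
At B: distances to the source charges are 1.37 m, 0.135 m; V_B = Σ kqᵢ/rᵢ = -2.94×10⁵ V.
ΔV = V_B − V_A = -1.31×10⁵ V.
W_ext = qΔV = (-2.02×10⁻⁶ C)(-1.31×10⁵ V) = 0.264 J.

0.264 J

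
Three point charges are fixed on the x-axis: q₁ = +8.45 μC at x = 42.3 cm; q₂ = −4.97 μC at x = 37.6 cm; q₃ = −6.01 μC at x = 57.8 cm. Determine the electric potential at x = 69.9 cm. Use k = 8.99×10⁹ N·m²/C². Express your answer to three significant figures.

Electric potential is a scalar, so the contributions from each charge add algebraically: V = Σ kqᵢ/rᵢ.
Distances from the field point to each charge: r₁ = 0.276 m, r₂ = 0.323 m, r₃ = 0.121 m.
V = k[(8.45×10⁻⁶)/(0.276) + (-4.97×10⁻⁶)/(0.323) + (-6.01×10⁻⁶)/(0.121)] = -3.10×10⁵ V.

-3.10×10⁵ V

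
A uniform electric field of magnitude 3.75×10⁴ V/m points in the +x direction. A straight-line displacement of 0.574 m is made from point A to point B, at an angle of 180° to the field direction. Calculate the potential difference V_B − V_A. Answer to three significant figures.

2.15×10⁴ V

Only the component of displacement along E changes the potential: ΔV = −E·d·cosθ.
ΔV = −(3.75×10⁴ V/m)(0.574 m)cos180° = 2.15×10⁴ V.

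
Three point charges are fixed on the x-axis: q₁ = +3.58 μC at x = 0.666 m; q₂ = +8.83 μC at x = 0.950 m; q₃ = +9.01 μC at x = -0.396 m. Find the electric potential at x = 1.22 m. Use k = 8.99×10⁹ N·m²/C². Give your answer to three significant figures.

4.02×10⁵ V

The total potential is the scalar sum of each charge's contribution, V = Σ kqᵢ/rᵢ.
Distances from the field point to each charge: r₁ = 0.554 m, r₂ = 0.270 m, r₃ = 1.62 m.
V = k[(3.58×10⁻⁶)/(0.554) + (8.83×10⁻⁶)/(0.270) + (9.01×10⁻⁶)/(1.62)] = 4.02×10⁵ V.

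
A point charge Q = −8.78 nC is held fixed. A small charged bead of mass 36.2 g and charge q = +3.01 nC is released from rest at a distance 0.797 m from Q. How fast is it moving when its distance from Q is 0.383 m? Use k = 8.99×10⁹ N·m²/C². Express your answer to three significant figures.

4.22×10⁻³ m/s

Only the electrostatic force acts, so mechanical energy is conserved: ½mv² = U₁ − U₂ = kQq(1/r₁ − 1/r₂).
U₁ − U₂ = (8.99×10⁹ N·m²/C²)(-8.78×10⁻⁹ C)(3.01×10⁻⁹ C)(1/0.797 − 1/0.383) = 3.22×10⁻⁷ J.
v = √(2·3.22×10⁻⁷/0.0362) = 4.22×10⁻³ m/s.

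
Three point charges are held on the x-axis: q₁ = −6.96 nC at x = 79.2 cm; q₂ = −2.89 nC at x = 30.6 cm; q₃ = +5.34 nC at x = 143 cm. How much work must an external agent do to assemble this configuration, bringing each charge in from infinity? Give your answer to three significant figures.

-2.75×10⁻⁷ J

The assembly work is the sum of pairwise potential energies, U = Σ_{i<j} kqᵢqⱼ/rᵢⱼ.
Pair separations: r₁₂ = 0.486 m, r₁₃ = 0.638 m, r₂₃ = 1.12 m.
U = (3.72×10⁻⁷) + (-5.24×10⁻⁷) + (-1.23×10⁻⁷) = -2.75×10⁻⁷ J.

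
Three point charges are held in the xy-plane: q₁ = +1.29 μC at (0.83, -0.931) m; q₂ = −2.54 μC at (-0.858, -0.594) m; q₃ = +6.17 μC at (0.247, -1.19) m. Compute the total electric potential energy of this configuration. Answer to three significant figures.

The work to assemble the configuration equals its total potential energy, U = Σ kqᵢqⱼ/rᵢⱼ over all pairs.
Pair separations: r₁₂ = 1.72 m, r₁₃ = 0.638 m, r₂₃ = 1.26 m.
U = (-0.0171) + (0.112) + (-0.112) = -0.0172 J.

-0.0172 J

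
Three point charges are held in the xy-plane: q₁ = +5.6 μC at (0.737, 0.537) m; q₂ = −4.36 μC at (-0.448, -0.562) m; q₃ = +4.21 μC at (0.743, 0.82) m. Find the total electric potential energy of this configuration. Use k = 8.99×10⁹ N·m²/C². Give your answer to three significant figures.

The assembly work is the sum of pairwise potential energies, U = Σ_{i<j} kqᵢqⱼ/rᵢⱼ.
Pair separations: r₁₂ = 1.62 m, r₁₃ = 0.283 m, r₂₃ = 1.82 m.
U = (-0.136) + (0.749) + (-0.0905) = 0.523 J.

0.523 J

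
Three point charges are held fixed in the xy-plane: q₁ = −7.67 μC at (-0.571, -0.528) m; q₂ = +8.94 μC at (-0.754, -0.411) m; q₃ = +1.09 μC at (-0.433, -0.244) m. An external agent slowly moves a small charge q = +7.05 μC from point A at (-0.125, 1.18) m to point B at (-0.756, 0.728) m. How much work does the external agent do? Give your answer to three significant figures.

For quasistatic motion the external work equals the change in potential energy: W_ext = qΔV = q(V_B − V_A).
At A: distances to the source charges are 1.77 m, 1.71 m, 1.46 m; V_A = Σ kqᵢ/rᵢ = 1.46×10⁴ V.
At B: distances to the source charges are 1.27 m, 1.14 m, 1.02 m; V_B = Σ kqᵢ/rᵢ = 2.58×10⁴ V.
ΔV = V_B − V_A = 1.12×10⁴ V.
W_ext = qΔV = (7.05×10⁻⁶ C)(1.12×10⁴ V) = 0.0788 J.

0.0788 J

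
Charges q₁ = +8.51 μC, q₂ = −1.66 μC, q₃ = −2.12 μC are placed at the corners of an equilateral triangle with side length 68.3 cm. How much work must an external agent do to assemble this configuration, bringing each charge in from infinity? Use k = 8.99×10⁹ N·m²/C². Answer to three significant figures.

-0.377 J

The work to assemble the configuration equals its total potential energy, U = Σ kqᵢqⱼ/rᵢⱼ over all pairs.
All three pair separations equal the side length, 0.683 m.
U = (-0.186) + (-0.237) + (0.0463) = -0.377 J.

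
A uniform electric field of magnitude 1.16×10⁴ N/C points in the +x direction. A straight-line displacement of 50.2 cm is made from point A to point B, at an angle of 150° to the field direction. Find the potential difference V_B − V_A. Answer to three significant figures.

5040 V

Only the component of displacement along E changes the potential: ΔV = −E·d·cosθ.
ΔV = −(1.16×10⁴ V/m)(0.502 m)cos150° = 5040 V.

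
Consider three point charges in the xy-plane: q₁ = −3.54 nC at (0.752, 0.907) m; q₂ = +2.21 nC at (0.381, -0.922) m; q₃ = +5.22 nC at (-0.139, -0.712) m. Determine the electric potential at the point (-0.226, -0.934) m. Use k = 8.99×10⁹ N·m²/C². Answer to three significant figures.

214 V

Electric potential is a scalar, so the contributions from each charge add algebraically: V = Σ kqᵢ/rᵢ.
Distances from the field point to each charge: r₁ = 2.08 m, r₂ = 0.607 m, r₃ = 0.238 m.
V = k[(-3.54×10⁻⁹)/(2.08) + (2.21×10⁻⁹)/(0.607) + (5.22×10⁻⁹)/(0.238)] = 214 V.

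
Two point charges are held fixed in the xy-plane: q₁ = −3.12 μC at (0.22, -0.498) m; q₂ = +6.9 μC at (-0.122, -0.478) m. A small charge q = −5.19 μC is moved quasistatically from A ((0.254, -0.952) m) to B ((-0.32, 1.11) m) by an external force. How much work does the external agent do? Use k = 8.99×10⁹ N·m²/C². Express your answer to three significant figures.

0.0970 J

For quasistatic motion the external work equals the change in potential energy: W_ext = qΔV = q(V_B − V_A).
At A: distances to the source charges are 0.455 m, 0.605 m; V_A = Σ kqᵢ/rᵢ = 4.09×10⁴ V.
At B: distances to the source charges are 1.70 m, 1.60 m; V_B = Σ kqᵢ/rᵢ = 2.22×10⁴ V.
ΔV = V_B − V_A = -1.87×10⁴ V.
W_ext = qΔV = (-5.19×10⁻⁶ C)(-1.87×10⁴ V) = 0.0970 J.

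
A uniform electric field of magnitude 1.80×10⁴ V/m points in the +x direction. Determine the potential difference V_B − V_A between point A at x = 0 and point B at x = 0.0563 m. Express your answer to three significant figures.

In a uniform field, potential decreases in the direction of E: V_B − V_A = −E·Δx.
V_B − V_A = −(1.80×10⁴ V/m)(0.0563 m) = -1010 V.

-1010 V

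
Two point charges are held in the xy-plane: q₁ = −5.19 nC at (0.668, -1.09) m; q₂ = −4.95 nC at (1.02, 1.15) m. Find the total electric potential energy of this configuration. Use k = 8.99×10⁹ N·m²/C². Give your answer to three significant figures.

The assembly work is the sum of pairwise potential energies, U = Σ_{i<j} kqᵢqⱼ/rᵢⱼ.
Pair separations: r₁₂ = 2.27 m.
U = (1.02×10⁻⁷) = 1.02×10⁻⁷ J.

1.02×10⁻⁷ J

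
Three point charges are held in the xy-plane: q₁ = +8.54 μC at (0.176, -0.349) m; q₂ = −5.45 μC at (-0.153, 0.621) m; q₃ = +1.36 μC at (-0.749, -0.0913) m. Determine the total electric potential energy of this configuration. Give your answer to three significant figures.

The work to assemble the configuration equals its total potential energy, U = Σ kqᵢqⱼ/rᵢⱼ over all pairs.
Pair separations: r₁₂ = 1.02 m, r₁₃ = 0.960 m, r₂₃ = 0.929 m.
U = (-0.409) + (0.109) + (-0.0717) = -0.372 J.

-0.372 J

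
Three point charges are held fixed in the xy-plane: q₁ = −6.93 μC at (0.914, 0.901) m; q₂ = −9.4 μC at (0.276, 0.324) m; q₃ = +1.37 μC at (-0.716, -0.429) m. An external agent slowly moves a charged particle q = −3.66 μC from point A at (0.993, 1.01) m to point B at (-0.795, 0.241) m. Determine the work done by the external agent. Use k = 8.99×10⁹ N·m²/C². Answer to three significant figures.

For quasistatic motion the external work equals the change in potential energy: W_ext = qΔV = q(V_B − V_A).
At A: distances to the source charges are 0.135 m, 0.992 m, 2.23 m; V_A = Σ kqᵢ/rᵢ = -5.42×10⁵ V.
At B: distances to the source charges are 1.83 m, 1.07 m, 0.675 m; V_B = Σ kqᵢ/rᵢ = -9.44×10⁴ V.
ΔV = V_B − V_A = 4.48×10⁵ V.
W_ext = qΔV = (-3.66×10⁻⁶ C)(4.48×10⁵ V) = -1.64 J.

-1.64 J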